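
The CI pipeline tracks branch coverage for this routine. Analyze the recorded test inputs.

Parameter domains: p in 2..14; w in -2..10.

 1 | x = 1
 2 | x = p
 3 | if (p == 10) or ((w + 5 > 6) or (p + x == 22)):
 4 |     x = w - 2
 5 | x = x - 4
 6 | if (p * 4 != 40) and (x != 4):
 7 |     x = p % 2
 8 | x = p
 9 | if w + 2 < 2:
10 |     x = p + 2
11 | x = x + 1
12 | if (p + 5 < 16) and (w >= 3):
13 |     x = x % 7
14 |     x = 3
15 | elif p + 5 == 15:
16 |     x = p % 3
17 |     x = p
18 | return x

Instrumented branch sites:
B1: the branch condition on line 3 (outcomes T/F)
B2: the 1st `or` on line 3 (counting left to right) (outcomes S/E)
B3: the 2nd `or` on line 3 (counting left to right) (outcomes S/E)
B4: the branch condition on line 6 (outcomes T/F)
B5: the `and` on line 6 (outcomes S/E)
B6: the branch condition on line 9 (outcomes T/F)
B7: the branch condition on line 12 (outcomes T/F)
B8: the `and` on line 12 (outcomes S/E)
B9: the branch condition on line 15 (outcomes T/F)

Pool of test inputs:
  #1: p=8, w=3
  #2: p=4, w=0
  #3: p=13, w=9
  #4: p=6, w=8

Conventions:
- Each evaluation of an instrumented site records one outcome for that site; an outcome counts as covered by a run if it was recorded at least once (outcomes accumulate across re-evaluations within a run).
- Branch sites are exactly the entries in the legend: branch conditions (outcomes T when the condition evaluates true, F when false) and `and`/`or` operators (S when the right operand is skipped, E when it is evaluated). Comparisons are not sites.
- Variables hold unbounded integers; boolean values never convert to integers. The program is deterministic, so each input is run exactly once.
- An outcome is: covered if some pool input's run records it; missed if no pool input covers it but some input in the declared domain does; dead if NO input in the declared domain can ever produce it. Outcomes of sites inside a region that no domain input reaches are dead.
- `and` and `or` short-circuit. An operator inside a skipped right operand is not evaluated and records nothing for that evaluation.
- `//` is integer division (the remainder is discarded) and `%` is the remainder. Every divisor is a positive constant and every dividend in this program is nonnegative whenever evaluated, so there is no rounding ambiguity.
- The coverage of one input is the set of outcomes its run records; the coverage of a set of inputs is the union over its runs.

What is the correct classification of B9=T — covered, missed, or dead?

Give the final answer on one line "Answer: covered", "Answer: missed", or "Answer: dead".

no pool input records B9=T
but domain input (p=10, w=-2) does record it -> reachable, so missed

Answer: missed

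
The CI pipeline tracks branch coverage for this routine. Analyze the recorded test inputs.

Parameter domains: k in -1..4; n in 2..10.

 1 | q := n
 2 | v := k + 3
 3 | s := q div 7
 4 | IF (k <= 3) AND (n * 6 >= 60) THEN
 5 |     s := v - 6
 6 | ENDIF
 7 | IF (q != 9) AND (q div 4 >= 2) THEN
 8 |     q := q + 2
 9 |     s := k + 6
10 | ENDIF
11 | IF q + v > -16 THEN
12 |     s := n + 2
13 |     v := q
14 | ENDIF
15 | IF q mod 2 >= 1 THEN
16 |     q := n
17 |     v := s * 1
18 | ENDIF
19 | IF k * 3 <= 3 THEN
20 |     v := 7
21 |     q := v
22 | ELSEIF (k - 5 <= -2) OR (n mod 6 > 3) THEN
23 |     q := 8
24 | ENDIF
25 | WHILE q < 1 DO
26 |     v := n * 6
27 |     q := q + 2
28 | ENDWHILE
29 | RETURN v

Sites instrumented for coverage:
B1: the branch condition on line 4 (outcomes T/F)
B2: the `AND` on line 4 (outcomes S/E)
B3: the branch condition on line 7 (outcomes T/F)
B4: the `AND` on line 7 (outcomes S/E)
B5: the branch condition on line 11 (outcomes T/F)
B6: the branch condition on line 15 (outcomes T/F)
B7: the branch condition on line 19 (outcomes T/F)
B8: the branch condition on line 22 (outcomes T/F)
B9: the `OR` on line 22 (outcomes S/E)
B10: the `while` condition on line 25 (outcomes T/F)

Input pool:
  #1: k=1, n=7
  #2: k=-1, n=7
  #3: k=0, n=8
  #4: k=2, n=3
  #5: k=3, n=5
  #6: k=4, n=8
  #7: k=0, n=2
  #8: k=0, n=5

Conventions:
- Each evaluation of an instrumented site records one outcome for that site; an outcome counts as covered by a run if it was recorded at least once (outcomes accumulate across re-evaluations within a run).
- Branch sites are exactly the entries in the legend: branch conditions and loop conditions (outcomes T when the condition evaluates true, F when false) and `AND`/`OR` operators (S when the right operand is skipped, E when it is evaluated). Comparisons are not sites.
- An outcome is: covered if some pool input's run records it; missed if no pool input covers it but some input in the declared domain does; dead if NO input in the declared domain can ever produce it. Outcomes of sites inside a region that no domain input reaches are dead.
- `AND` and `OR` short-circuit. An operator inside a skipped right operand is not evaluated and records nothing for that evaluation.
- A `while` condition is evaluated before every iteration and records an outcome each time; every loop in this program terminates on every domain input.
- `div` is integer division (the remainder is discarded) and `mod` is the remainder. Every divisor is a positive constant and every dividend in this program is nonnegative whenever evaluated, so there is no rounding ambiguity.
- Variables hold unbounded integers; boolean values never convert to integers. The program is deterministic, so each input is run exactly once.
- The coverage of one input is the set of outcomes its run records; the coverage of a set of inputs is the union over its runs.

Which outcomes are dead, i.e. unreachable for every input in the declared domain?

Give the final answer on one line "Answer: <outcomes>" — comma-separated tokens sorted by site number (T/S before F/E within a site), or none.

exhaustive pass over the 54-input domain:
  B5=F: zero occurrences over every domain input -> dead
  B10=T: zero occurrences over every domain input -> dead
  reachable outcomes have witnesses, e.g. B1=T (e.g. k=-1, n=10), B1=F (e.g. k=-1, n=2), B2=S (e.g. k=4, n=2), B2=E (e.g. k=-1, n=2)

Answer: B5=F, B10=T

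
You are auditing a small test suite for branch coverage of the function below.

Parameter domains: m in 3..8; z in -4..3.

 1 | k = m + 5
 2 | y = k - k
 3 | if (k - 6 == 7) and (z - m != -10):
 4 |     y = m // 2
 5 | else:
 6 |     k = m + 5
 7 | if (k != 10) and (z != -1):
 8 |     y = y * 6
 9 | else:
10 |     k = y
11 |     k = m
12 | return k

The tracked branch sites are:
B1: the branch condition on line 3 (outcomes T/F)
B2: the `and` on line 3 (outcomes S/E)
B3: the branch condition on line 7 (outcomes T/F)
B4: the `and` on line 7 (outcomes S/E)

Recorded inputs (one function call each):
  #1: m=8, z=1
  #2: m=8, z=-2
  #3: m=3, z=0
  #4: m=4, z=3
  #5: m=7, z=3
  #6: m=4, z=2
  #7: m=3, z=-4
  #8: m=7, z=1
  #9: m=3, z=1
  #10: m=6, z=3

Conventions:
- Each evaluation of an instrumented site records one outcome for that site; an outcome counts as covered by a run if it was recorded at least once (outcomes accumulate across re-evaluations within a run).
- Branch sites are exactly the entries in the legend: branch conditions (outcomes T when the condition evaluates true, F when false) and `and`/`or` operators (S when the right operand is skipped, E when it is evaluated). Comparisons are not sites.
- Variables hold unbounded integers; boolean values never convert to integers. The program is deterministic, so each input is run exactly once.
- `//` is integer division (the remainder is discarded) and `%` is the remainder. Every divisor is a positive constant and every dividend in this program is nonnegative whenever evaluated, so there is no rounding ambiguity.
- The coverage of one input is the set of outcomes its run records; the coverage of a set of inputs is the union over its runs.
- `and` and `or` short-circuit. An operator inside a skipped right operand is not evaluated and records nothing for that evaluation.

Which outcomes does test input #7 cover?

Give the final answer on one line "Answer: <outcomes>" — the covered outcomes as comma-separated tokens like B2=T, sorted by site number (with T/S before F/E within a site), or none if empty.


Tracing the run of input #7 (m=3, z=-4):
  B2->S, B1->F, B4->E, B3->T
distinct outcomes covered: B1=F, B2=S, B3=T, B4=E
Answer: B1=F, B2=S, B3=T, B4=E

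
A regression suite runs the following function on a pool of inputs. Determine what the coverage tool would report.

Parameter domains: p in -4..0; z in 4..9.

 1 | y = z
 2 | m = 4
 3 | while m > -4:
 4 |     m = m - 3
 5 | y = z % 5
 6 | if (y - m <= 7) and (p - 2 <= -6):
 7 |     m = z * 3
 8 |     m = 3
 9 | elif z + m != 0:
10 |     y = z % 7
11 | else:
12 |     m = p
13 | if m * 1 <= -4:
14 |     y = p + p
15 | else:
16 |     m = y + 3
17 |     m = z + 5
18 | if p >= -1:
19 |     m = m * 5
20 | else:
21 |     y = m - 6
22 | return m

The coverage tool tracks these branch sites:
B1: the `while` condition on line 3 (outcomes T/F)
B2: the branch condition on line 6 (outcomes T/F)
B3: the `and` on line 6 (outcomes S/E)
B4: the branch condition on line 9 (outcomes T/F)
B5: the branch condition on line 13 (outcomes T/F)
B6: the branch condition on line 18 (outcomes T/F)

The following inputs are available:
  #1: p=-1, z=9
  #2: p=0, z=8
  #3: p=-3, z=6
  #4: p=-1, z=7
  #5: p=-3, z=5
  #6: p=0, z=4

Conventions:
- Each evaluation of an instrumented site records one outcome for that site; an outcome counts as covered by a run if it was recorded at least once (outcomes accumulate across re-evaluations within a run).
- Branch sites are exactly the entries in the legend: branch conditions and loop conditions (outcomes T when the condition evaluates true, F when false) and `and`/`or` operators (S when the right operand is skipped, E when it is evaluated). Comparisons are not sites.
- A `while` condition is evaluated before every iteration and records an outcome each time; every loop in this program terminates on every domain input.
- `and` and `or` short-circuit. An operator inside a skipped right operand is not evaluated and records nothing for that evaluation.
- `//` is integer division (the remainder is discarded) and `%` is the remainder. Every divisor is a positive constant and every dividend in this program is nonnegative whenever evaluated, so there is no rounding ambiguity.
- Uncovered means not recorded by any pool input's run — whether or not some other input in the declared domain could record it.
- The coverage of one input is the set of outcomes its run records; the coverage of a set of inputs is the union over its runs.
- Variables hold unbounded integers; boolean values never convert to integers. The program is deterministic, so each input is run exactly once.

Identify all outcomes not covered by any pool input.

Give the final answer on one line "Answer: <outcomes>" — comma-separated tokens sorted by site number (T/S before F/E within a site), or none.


run #1 (p=-1, z=9) runs B1->T, B1->T, B1->T, B1->F, B3->S, B2->F, B4->T, B5->T, B6->T; records B1=T, B1=F, B2=F, B3=S, B4=T, B5=T, B6=T
run #2 (p=0, z=8) runs B1->T, B1->T, B1->T, B1->F, B3->S, B2->F, B4->T, B5->T, B6->T; records B1=T, B1=F, B2=F, B3=S, B4=T, B5=T, B6=T
run #3 (p=-3, z=6) runs B1->T, B1->T, B1->T, B1->F, B3->E, B2->F, B4->T, B5->T, B6->F; records B1=T, B1=F, B2=F, B3=E, B4=T, B5=T, B6=F
run #4 (p=-1, z=7) runs B1->T, B1->T, B1->T, B1->F, B3->E, B2->F, B4->T, B5->T, B6->T; records B1=T, B1=F, B2=F, B3=E, B4=T, B5=T, B6=T
run #5 (p=-3, z=5) runs B1->T, B1->T, B1->T, B1->F, B3->E, B2->F, B4->F, B5->F, B6->F; records B1=T, B1=F, B2=F, B3=E, B4=F, B5=F, B6=F
run #6 (p=0, z=4) runs B1->T, B1->T, B1->T, B1->F, B3->S, B2->F, B4->T, B5->T, B6->T; records B1=T, B1=F, B2=F, B3=S, B4=T, B5=T, B6=T
union over the pool: B1=T, B1=F, B2=F, B3=S, B3=E, B4=T, B4=F, B5=T, B5=F, B6=T, B6=F
uncovered (1 of 12): B2=T
Answer: B2=T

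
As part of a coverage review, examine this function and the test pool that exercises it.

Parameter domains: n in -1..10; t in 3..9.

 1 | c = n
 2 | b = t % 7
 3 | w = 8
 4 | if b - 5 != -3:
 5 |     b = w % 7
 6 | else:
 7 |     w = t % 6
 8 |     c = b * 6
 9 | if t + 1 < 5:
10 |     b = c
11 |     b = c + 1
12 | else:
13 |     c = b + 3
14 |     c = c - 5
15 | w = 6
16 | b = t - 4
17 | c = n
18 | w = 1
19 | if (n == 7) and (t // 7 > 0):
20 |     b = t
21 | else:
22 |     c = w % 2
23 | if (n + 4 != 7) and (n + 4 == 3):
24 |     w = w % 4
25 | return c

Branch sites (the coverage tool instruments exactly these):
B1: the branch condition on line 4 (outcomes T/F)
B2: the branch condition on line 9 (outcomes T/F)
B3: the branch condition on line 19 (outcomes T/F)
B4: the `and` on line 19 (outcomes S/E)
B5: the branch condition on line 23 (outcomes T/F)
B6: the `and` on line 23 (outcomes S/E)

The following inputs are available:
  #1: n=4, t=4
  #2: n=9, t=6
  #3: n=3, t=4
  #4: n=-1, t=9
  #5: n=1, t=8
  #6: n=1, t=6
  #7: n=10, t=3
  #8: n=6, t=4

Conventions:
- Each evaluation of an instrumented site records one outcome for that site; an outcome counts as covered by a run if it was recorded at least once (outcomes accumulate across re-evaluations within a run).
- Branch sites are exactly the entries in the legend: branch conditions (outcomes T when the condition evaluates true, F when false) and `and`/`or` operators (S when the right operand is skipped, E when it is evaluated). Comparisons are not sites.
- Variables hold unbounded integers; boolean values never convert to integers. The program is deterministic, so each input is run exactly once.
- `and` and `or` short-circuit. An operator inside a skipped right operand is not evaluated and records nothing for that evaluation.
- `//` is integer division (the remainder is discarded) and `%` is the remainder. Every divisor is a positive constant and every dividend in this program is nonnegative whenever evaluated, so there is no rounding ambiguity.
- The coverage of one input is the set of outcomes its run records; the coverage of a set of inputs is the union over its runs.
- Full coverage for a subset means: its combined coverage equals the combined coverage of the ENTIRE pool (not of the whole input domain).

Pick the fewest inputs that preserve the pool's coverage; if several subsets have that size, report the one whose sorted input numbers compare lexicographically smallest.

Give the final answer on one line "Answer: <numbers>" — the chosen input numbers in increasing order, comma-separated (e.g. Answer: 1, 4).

input #1 (n=4, t=4): covers B1=T, B2=F, B3=F, B4=S, B5=F, B6=E
input #2 (n=9, t=6): covers B1=T, B2=F, B3=F, B4=S, B5=F, B6=E
input #3 (n=3, t=4): covers B1=T, B2=F, B3=F, B4=S, B5=F, B6=S
input #4 (n=-1, t=9): covers B1=F, B2=F, B3=F, B4=S, B5=T, B6=E
input #5 (n=1, t=8): covers B1=T, B2=F, B3=F, B4=S, B5=F, B6=E
input #6 (n=1, t=6): covers B1=T, B2=F, B3=F, B4=S, B5=F, B6=E
input #7 (n=10, t=3): covers B1=T, B2=T, B3=F, B4=S, B5=F, B6=E
input #8 (n=6, t=4): covers B1=T, B2=F, B3=F, B4=S, B5=F, B6=E
union over all inputs: B1=T, B1=F, B2=T, B2=F, B3=F, B4=S, B5=T, B5=F, B6=S, B6=E (10 outcomes)
no size-1 subset reaches all 10 outcomes (best union: 6/10)
no size-2 subset reaches all 10 outcomes (best union: 9/10)
at size 3, {3, 4, 7} reaches all 10 outcomes; every lexicographically earlier size-3 subset fails

Answer: 3, 4, 7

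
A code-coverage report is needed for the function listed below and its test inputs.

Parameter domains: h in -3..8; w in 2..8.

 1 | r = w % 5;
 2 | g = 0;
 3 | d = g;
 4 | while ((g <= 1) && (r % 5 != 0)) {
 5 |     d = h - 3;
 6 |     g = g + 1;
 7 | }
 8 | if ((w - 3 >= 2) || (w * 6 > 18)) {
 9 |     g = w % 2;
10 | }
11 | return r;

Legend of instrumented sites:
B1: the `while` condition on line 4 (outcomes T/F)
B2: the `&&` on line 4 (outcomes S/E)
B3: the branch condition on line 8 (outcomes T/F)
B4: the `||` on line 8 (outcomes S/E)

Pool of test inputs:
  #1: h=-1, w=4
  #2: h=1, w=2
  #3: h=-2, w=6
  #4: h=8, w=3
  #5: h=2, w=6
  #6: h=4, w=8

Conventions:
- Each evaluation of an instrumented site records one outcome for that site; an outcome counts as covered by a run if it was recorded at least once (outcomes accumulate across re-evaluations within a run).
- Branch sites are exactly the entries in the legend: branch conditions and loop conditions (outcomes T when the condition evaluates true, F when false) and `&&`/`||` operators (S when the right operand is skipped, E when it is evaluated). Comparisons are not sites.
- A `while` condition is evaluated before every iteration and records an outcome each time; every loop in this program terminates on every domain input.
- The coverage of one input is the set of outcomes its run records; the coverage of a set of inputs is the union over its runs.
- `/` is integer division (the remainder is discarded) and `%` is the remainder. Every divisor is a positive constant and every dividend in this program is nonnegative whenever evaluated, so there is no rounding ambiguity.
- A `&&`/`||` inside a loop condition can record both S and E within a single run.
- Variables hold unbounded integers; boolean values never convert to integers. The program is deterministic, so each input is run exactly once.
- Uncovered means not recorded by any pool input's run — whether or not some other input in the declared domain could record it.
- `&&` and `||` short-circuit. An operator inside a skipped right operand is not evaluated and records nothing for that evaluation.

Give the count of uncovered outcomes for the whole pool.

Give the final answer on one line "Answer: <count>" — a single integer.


test 1 (h=-1, w=4) fires B2->E, B1->T, B2->E, B1->T, B2->S, B1->F, B4->E, B3->T; hits B1=T, B1=F, B2=S, B2=E, B3=T, B4=E
test 2 (h=1, w=2) fires B2->E, B1->T, B2->E, B1->T, B2->S, B1->F, B4->E, B3->F; hits B1=T, B1=F, B2=S, B2=E, B3=F, B4=E
test 3 (h=-2, w=6) fires B2->E, B1->T, B2->E, B1->T, B2->S, B1->F, B4->S, B3->T; hits B1=T, B1=F, B2=S, B2=E, B3=T, B4=S
test 4 (h=8, w=3) fires B2->E, B1->T, B2->E, B1->T, B2->S, B1->F, B4->E, B3->F; hits B1=T, B1=F, B2=S, B2=E, B3=F, B4=E
test 5 (h=2, w=6) fires B2->E, B1->T, B2->E, B1->T, B2->S, B1->F, B4->S, B3->T; hits B1=T, B1=F, B2=S, B2=E, B3=T, B4=S
test 6 (h=4, w=8) fires B2->E, B1->T, B2->E, B1->T, B2->S, B1->F, B4->S, B3->T; hits B1=T, B1=F, B2=S, B2=E, B3=T, B4=S
union over the pool: B1=T, B1=F, B2=S, B2=E, B3=T, B3=F, B4=S, B4=E
uncovered (0 of 8): none
Answer: 0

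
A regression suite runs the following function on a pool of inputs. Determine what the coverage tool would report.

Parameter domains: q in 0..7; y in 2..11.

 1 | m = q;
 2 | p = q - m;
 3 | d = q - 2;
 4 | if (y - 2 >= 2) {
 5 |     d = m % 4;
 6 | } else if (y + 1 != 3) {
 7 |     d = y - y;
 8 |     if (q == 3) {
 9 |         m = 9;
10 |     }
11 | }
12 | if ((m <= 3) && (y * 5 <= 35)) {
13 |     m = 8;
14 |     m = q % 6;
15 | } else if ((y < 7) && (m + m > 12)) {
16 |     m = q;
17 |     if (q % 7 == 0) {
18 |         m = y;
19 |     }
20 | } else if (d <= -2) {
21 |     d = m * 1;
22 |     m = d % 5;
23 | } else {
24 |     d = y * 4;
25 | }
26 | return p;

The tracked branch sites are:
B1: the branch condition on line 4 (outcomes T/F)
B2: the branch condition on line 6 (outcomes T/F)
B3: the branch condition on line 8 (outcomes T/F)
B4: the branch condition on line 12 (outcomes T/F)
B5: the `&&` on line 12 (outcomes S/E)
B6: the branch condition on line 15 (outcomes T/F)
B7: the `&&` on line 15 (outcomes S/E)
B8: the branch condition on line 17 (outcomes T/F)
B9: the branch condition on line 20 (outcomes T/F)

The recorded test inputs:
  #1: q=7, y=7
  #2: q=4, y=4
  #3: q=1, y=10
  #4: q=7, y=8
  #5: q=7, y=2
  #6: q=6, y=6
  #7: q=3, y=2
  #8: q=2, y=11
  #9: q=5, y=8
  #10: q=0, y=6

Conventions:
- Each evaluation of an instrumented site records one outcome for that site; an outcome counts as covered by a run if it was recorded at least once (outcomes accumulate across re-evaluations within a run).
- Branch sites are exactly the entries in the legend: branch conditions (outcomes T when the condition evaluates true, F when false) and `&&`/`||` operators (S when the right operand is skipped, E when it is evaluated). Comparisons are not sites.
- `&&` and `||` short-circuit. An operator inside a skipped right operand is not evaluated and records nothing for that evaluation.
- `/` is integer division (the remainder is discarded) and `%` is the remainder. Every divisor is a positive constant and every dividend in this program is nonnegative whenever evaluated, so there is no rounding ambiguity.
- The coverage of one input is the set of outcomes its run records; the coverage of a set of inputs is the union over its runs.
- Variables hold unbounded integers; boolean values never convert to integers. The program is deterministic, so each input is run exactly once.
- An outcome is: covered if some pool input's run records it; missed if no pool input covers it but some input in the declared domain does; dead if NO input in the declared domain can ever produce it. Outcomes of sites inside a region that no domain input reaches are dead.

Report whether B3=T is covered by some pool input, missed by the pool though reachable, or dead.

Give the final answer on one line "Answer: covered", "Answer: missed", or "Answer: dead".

no pool input records B3=T
but domain input (q=3, y=3) does record it -> reachable, so missed

Answer: missed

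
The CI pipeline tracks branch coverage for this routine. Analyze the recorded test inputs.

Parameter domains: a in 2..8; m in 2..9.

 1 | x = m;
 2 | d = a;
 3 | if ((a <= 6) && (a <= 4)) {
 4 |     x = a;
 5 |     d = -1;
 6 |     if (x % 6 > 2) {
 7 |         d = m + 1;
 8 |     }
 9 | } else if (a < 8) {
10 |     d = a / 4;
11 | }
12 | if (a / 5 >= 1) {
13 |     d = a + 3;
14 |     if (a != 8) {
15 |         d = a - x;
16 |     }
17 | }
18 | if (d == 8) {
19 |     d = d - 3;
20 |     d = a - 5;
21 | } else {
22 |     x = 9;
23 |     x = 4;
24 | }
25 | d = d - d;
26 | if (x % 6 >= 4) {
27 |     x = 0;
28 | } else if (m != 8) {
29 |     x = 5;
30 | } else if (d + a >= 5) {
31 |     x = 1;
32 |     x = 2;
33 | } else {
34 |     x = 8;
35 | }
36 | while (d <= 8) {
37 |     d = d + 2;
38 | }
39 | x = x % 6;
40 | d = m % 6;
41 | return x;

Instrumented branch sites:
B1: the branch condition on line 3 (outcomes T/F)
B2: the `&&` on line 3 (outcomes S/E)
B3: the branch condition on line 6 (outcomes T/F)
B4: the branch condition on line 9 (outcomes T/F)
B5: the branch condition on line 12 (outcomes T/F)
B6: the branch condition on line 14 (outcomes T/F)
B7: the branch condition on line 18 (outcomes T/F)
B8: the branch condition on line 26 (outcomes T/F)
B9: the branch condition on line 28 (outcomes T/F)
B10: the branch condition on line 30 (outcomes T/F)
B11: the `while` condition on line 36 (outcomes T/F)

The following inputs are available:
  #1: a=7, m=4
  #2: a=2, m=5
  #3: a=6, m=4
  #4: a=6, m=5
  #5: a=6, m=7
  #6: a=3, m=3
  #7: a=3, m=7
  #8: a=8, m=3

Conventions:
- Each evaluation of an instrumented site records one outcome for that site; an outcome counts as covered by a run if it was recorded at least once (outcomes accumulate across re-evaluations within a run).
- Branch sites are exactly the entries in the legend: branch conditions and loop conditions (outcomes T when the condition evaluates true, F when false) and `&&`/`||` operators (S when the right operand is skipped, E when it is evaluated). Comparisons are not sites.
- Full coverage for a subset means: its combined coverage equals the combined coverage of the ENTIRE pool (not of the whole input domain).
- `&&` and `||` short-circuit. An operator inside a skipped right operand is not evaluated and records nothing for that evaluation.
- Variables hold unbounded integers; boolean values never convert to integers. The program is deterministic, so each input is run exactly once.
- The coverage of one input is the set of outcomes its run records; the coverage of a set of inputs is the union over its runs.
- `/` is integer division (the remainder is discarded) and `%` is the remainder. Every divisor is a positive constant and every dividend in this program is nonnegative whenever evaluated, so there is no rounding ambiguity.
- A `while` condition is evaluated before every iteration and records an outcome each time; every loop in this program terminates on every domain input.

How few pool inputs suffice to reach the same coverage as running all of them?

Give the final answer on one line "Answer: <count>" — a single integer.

run #1 (a=7, m=4) runs B2->S, B1->F, B4->T, B5->T, B6->T, B7->F, B8->T, B11->T, B11->T, B11->T, B11->T, B11->T, B11->F; records B1=F, B2=S, B4=T, B5=T, B6=T, B7=F, B8=T, B11=T, B11=F
run #2 (a=2, m=5) runs B2->E, B1->T, B3->F, B5->F, B7->F, B8->T, B11->T, B11->T, B11->T, B11->T, B11->T, B11->F; records B1=T, B2=E, B3=F, B5=F, B7=F, B8=T, B11=T, B11=F
run #3 (a=6, m=4) runs B2->E, B1->F, B4->T, B5->T, B6->T, B7->F, B8->T, B11->T, B11->T, B11->T, B11->T, B11->T, B11->F; records B1=F, B2=E, B4=T, B5=T, B6=T, B7=F, B8=T, B11=T, B11=F
run #4 (a=6, m=5) runs B2->E, B1->F, B4->T, B5->T, B6->T, B7->F, B8->T, B11->T, B11->T, B11->T, B11->T, B11->T, B11->F; records B1=F, B2=E, B4=T, B5=T, B6=T, B7=F, B8=T, B11=T, B11=F
run #5 (a=6, m=7) runs B2->E, B1->F, B4->T, B5->T, B6->T, B7->F, B8->T, B11->T, B11->T, B11->T, B11->T, B11->T, B11->F; records B1=F, B2=E, B4=T, B5=T, B6=T, B7=F, B8=T, B11=T, B11=F
run #6 (a=3, m=3) runs B2->E, B1->T, B3->T, B5->F, B7->F, B8->T, B11->T, B11->T, B11->T, B11->T, B11->T, B11->F; records B1=T, B2=E, B3=T, B5=F, B7=F, B8=T, B11=T, B11=F
run #7 (a=3, m=7) runs B2->E, B1->T, B3->T, B5->F, B7->T, B8->F, B9->T, B11->T, B11->T, B11->T, B11->T, B11->T, B11->F; records B1=T, B2=E, B3=T, B5=F, B7=T, B8=F, B9=T, B11=T, B11=F
run #8 (a=8, m=3) runs B2->S, B1->F, B4->F, B5->T, B6->F, B7->F, B8->T, B11->T, B11->T, B11->T, B11->T, B11->T, B11->F; records B1=F, B2=S, B4=F, B5=T, B6=F, B7=F, B8=T, B11=T, B11=F
pool-wide coverage (19 outcomes): B1=T, B1=F, B2=S, B2=E, B3=T, B3=F, B4=T, B4=F, B5=T, B5=F, B6=T, B6=F, B7=T, B7=F, B8=T, B8=F, B9=T, B11=T, B11=F
size 1 is not enough: best union over all size-1 subsets is 9/19
size 2 is not enough: best union over all size-2 subsets is 16/19
size 3 is not enough: best union over all size-3 subsets is 18/19
inputs {1, 2, 7, 8} (size 4) cover everything; no size-4 subset with a lexicographically smaller index list covers all 19

Answer: 4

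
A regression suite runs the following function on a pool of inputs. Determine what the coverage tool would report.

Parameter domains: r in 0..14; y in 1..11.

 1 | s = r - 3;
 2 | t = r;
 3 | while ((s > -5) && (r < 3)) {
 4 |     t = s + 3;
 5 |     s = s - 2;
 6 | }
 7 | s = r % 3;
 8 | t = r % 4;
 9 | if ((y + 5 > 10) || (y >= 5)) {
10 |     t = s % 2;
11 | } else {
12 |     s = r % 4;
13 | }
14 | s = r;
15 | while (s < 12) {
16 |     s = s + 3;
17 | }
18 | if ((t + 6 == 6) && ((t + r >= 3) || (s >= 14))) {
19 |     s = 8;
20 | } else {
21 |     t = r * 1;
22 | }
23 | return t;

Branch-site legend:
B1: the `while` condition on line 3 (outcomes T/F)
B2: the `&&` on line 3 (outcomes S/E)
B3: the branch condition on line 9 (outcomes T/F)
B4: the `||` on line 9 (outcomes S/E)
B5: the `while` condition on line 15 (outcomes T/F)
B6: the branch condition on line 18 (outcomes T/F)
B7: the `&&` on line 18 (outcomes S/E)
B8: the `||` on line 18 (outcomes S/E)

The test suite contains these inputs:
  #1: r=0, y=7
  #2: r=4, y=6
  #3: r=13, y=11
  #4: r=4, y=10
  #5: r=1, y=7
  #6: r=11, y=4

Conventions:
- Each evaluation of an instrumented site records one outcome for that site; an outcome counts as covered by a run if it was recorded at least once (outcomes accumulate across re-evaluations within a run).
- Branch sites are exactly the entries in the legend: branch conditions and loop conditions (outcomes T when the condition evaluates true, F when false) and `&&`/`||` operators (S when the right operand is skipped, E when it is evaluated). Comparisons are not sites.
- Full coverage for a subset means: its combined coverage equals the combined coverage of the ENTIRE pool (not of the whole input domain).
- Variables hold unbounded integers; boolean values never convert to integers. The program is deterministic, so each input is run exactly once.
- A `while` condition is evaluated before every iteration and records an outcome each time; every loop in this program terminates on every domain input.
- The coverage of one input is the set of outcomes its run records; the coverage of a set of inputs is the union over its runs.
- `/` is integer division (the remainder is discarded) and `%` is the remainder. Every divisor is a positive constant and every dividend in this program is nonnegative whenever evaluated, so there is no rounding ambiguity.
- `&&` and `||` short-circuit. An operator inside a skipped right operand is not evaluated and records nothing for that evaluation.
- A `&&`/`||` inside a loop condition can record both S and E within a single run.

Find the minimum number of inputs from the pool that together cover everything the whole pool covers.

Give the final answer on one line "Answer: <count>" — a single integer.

input #1 (r=0, y=7): events B2->E, B1->T, B2->S, B1->F, B4->S, B3->T, B5->T, B5->T, B5->T, B5->T, B5->F, B7->E, B8->E, B6->F; covers B1=T, B1=F, B2=S, B2=E, B3=T, B4=S, B5=T, B5=F, B6=F, B7=E, B8=E
input #2 (r=4, y=6): events B2->E, B1->F, B4->S, B3->T, B5->T, B5->T, B5->T, B5->F, B7->S, B6->F; covers B1=F, B2=E, B3=T, B4=S, B5=T, B5=F, B6=F, B7=S
input #3 (r=13, y=11): events B2->E, B1->F, B4->S, B3->T, B5->F, B7->S, B6->F; covers B1=F, B2=E, B3=T, B4=S, B5=F, B6=F, B7=S
input #4 (r=4, y=10): events B2->E, B1->F, B4->S, B3->T, B5->T, B5->T, B5->T, B5->F, B7->S, B6->F; covers B1=F, B2=E, B3=T, B4=S, B5=T, B5=F, B6=F, B7=S
input #5 (r=1, y=7): events B2->E, B1->T, B2->E, B1->T, B2->S, B1->F, B4->S, B3->T, B5->T, B5->T, B5->T, B5->T, B5->F, B7->S, ...; covers B1=T, B1=F, B2=S, B2=E, B3=T, B4=S, B5=T, B5=F, B6=F, B7=S
input #6 (r=11, y=4): events B2->E, B1->F, B4->E, B3->F, B5->T, B5->F, B7->S, B6->F; covers B1=F, B2=E, B3=F, B4=E, B5=T, B5=F, B6=F, B7=S
the full pool covers 14 outcomes: B1=T, B1=F, B2=S, B2=E, B3=T, B3=F, B4=S, B4=E, B5=T, B5=F, B6=F, B7=S, B7=E, B8=E
checked all size-1 subsets: none covers 14 outcomes (max 11/14)
inputs {1, 6} (size 2) cover everything; no size-2 subset with a lexicographically smaller index list covers all 14

Answer: 2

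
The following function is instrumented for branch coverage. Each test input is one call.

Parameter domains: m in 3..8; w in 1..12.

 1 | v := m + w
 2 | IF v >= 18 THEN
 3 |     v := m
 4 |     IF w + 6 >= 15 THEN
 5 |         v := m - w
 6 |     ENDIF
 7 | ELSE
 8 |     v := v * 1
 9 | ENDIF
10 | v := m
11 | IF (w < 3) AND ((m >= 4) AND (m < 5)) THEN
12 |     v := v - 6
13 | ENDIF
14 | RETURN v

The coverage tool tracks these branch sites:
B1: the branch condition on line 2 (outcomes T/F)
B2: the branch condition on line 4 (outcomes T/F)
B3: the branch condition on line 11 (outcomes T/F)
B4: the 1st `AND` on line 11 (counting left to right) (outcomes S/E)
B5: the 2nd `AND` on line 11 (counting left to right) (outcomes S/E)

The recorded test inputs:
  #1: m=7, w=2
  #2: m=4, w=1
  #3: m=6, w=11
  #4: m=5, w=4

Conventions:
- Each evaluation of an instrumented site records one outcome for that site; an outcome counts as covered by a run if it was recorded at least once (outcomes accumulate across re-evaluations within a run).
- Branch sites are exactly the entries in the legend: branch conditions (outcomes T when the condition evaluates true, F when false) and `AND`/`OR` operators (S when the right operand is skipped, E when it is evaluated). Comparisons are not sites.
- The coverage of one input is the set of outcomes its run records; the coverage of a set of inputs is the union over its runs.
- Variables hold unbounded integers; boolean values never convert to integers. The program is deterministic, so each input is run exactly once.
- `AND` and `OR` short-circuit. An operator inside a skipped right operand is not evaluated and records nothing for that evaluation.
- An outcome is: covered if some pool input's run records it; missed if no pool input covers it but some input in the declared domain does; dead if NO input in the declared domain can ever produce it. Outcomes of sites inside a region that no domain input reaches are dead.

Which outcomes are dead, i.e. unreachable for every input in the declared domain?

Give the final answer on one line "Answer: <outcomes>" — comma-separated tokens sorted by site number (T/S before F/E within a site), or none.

running all 72 domain inputs and tallying outcomes:
  B2=F: zero occurrences over every domain input -> dead
  reachable outcomes have witnesses, e.g. B1=T (e.g. m=6, w=12), B1=F (e.g. m=3, w=1), B2=T (e.g. m=6, w=12), B3=T (e.g. m=4, w=1)

Answer: B2=F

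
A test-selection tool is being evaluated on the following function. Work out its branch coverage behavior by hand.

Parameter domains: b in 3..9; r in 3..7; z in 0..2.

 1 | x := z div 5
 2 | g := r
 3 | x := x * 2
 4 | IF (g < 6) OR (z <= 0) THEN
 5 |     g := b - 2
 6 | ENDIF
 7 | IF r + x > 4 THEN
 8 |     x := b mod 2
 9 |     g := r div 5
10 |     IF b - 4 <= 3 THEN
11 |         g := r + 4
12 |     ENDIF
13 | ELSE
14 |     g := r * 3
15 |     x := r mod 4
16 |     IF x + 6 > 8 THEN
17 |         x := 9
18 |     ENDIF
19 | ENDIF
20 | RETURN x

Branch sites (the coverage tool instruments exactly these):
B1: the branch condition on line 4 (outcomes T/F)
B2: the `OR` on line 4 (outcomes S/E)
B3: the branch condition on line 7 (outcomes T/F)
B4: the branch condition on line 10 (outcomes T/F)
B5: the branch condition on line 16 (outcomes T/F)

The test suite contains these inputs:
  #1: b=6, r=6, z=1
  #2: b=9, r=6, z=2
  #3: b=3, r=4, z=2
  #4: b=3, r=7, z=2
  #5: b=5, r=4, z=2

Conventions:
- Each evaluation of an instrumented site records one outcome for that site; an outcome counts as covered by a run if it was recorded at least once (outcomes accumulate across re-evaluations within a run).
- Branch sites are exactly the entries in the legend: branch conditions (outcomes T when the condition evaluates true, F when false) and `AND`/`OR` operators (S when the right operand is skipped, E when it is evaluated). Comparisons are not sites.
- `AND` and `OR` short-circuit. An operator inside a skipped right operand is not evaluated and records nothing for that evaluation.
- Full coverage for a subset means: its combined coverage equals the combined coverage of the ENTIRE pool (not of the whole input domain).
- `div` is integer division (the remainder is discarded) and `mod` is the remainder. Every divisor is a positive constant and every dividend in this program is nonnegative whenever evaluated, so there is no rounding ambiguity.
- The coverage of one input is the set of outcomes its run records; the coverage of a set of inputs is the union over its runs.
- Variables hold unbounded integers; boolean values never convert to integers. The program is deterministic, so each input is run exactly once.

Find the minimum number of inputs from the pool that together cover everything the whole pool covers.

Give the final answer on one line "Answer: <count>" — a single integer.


input #1 (b=6, r=6, z=1): events B2->E, B1->F, B3->T, B4->T; covers B1=F, B2=E, B3=T, B4=T
input #2 (b=9, r=6, z=2): events B2->E, B1->F, B3->T, B4->F; covers B1=F, B2=E, B3=T, B4=F
input #3 (b=3, r=4, z=2): events B2->S, B1->T, B3->F, B5->F; covers B1=T, B2=S, B3=F, B5=F
input #4 (b=3, r=7, z=2): events B2->E, B1->F, B3->T, B4->T; covers B1=F, B2=E, B3=T, B4=T
input #5 (b=5, r=4, z=2): events B2->S, B1->T, B3->F, B5->F; covers B1=T, B2=S, B3=F, B5=F
union over all inputs: B1=T, B1=F, B2=S, B2=E, B3=T, B3=F, B4=T, B4=F, B5=F (9 outcomes)
every size-1 subset falls short of the 9 outcomes (best: 4/9)
every size-2 subset falls short of the 9 outcomes (best: 8/9)
the canonical winner is {1, 2, 3}: size 3, full 9-outcome coverage, earliest index list among size-3 covers
Answer: 3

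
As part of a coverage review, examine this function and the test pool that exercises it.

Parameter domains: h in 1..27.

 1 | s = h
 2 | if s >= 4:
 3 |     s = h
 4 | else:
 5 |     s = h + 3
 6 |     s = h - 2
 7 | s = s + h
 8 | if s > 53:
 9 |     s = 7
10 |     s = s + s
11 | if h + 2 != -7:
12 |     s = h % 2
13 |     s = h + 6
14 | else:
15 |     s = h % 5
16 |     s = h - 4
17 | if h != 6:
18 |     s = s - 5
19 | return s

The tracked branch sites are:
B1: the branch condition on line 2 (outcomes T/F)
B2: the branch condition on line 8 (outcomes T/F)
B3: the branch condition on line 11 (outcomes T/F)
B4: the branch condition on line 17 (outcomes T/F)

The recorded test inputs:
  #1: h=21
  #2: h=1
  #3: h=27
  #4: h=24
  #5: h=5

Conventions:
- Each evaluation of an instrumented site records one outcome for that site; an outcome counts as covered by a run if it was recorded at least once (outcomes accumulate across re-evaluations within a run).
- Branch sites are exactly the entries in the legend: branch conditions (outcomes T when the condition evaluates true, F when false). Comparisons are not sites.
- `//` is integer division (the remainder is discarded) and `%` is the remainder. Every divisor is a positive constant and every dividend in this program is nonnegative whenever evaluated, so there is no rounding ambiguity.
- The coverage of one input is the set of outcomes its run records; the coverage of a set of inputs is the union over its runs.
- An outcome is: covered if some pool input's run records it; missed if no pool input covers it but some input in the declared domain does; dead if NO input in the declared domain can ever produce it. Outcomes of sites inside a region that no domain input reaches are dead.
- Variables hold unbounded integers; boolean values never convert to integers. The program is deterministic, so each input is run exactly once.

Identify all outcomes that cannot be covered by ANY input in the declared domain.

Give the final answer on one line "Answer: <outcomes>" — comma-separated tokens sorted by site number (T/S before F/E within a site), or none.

exhaustive pass over the 27-input domain:
  B3=F: never recorded by any domain input -> dead
  reachable outcomes have witnesses, e.g. B1=T (e.g. h=4), B1=F (e.g. h=1), B2=T (e.g. h=27), B2=F (e.g. h=1)

Answer: B3=F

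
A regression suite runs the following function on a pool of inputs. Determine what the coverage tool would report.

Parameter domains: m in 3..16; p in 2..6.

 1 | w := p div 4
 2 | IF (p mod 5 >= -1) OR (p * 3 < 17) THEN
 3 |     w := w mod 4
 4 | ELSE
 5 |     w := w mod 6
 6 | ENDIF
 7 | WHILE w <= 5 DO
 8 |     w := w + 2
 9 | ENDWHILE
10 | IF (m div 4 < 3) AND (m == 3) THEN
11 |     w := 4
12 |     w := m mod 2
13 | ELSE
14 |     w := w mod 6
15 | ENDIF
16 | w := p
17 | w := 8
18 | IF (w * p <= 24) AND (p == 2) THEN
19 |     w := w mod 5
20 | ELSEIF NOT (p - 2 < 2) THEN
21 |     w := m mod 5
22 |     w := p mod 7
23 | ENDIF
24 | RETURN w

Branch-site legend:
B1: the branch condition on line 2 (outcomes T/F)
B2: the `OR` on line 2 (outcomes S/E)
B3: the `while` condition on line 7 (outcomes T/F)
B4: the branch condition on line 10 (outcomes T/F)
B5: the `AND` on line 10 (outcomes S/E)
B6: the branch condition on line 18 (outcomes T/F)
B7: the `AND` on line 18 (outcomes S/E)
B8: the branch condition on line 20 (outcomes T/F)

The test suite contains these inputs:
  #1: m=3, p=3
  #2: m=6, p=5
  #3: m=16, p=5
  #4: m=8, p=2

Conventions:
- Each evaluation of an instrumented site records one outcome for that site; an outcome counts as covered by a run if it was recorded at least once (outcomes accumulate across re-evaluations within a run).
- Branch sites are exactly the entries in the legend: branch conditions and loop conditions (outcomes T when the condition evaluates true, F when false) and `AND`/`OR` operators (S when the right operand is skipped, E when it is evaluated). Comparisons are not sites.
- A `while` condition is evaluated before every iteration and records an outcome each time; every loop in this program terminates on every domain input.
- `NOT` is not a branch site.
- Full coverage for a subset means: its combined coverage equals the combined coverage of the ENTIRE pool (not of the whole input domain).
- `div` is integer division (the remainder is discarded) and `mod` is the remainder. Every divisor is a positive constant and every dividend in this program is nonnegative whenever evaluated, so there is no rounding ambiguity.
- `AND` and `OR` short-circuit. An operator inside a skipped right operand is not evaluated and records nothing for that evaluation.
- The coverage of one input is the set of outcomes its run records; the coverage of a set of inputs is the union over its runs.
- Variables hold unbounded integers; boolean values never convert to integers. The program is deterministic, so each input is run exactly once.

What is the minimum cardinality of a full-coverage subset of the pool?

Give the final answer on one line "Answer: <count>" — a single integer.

#1 (m=3, p=3) -> B2->S, B1->T, B3->T, B3->T, B3->T, B3->F, B5->E, B4->T, B7->E, B6->F, B8->F; covered: B1=T, B2=S, B3=T, B3=F, B4=T, B5=E, B6=F, B7=E, B8=F
#2 (m=6, p=5) -> B2->S, B1->T, B3->T, B3->T, B3->T, B3->F, B5->E, B4->F, B7->S, B6->F, B8->T; covered: B1=T, B2=S, B3=T, B3=F, B4=F, B5=E, B6=F, B7=S, B8=T
#3 (m=16, p=5) -> B2->S, B1->T, B3->T, B3->T, B3->T, B3->F, B5->S, B4->F, B7->S, B6->F, B8->T; covered: B1=T, B2=S, B3=T, B3=F, B4=F, B5=S, B6=F, B7=S, B8=T
#4 (m=8, p=2) -> B2->S, B1->T, B3->T, B3->T, B3->T, B3->F, B5->E, B4->F, B7->E, B6->T; covered: B1=T, B2=S, B3=T, B3=F, B4=F, B5=E, B6=T, B7=E
together the pool reaches 14 outcomes: B1=T, B2=S, B3=T, B3=F, B4=T, B4=F, B5=S, B5=E, B6=T, B6=F, B7=S, B7=E, B8=T, B8=F
checked all size-1 subsets: none covers 14 outcomes (max 9/14)
checked all size-2 subsets: none covers 14 outcomes (max 13/14)
the canonical winner is {1, 3, 4}: size 3, full 14-outcome coverage, earliest index list among size-3 covers

Answer: 3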